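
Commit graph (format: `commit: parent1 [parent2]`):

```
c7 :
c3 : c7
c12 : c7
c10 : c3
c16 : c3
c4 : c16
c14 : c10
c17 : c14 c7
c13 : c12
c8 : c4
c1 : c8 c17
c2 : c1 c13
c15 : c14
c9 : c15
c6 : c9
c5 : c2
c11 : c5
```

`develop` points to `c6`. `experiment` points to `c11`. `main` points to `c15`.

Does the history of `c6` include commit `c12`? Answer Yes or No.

Ancestors of c6: {c10, c14, c15, c3, c6, c7, c9}.
c12 is not in that set, so it is not an ancestor of c6.

No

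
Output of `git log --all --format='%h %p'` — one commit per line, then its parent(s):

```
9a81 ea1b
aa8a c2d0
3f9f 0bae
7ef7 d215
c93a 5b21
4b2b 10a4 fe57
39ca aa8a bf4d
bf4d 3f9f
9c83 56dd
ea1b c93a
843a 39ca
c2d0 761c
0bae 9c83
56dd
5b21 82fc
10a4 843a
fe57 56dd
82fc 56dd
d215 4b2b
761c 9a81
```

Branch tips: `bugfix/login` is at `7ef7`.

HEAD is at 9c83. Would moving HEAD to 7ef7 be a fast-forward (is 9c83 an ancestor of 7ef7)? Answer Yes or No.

A fast-forward from 9c83 to 7ef7 is possible iff 9c83 is an ancestor of 7ef7.
Ancestors of 7ef7: {0bae, 10a4, 39ca, 3f9f, 4b2b, 56dd, 5b21, 761c, 7ef7, 82fc, 843a, 9a81, 9c83, aa8a, bf4d, c2d0, c93a, d215, ea1b, fe57}.
9c83 is among them, so fast-forward is possible.

Yes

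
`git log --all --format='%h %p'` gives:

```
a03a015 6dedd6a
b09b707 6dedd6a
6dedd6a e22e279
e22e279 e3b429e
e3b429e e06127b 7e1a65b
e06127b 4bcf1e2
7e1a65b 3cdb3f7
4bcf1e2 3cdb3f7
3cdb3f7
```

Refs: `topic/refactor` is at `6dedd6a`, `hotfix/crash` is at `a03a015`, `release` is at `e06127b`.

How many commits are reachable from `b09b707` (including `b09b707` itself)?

8

Walking parent pointers from b09b707: reachable set = {3cdb3f7, 4bcf1e2, 6dedd6a, 7e1a65b, b09b707, e06127b, e22e279, e3b429e}.
That is 8 commits.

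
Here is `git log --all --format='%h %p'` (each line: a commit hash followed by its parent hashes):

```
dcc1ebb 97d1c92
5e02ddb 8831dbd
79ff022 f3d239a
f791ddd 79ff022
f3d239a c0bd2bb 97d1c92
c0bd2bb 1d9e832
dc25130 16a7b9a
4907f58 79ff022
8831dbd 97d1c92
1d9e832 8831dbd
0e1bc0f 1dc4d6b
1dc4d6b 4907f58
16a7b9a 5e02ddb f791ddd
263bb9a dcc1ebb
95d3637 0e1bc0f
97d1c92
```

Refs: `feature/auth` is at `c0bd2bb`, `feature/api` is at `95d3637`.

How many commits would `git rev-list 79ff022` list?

Walking parent pointers from 79ff022: reachable set = {1d9e832, 79ff022, 8831dbd, 97d1c92, c0bd2bb, f3d239a}.
That is 6 commits.

6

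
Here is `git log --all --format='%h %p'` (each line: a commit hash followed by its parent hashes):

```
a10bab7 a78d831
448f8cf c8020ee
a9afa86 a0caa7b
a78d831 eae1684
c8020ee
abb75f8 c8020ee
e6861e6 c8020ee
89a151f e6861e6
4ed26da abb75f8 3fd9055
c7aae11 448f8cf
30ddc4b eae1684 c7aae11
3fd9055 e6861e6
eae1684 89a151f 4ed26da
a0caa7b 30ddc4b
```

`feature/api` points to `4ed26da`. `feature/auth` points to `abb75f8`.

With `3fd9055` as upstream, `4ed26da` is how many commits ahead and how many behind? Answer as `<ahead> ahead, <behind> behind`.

2 ahead, 0 behind

Reachable from 4ed26da: {3fd9055, 4ed26da, abb75f8, c8020ee, e6861e6}.
Reachable from 3fd9055: {3fd9055, c8020ee, e6861e6}.
Only in 4ed26da's history (ahead): {4ed26da, abb75f8} — 2.
Only in 3fd9055's history (behind): {} — 0.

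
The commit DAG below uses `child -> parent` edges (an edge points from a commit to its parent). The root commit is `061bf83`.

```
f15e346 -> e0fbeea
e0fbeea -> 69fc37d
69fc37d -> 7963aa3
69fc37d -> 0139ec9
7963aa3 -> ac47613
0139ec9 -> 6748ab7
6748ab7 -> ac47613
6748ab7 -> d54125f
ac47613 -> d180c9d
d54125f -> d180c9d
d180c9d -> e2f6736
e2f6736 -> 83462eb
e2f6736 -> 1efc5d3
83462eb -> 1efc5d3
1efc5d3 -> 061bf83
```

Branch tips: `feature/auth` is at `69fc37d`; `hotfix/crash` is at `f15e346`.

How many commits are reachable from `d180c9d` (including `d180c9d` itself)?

5

Walking parent pointers from d180c9d: reachable set = {061bf83, 1efc5d3, 83462eb, d180c9d, e2f6736}.
That is 5 commits.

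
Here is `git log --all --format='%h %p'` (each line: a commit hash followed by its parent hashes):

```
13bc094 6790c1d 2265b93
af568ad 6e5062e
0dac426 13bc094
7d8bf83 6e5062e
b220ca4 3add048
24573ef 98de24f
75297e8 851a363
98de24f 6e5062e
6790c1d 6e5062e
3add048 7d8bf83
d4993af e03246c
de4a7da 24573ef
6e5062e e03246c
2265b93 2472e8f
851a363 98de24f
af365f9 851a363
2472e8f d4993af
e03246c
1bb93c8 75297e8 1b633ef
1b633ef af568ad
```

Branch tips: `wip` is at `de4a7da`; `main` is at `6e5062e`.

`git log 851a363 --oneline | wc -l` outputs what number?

4

Walking parent pointers from 851a363: reachable set = {6e5062e, 851a363, 98de24f, e03246c}.
That is 4 commits.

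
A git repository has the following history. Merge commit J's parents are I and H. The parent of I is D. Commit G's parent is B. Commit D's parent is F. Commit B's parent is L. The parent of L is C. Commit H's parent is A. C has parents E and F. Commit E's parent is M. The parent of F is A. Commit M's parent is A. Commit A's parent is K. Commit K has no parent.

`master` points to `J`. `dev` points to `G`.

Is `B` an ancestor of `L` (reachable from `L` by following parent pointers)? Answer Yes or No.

No

Ancestors of L: {A, C, E, F, K, L, M}.
B is not in that set, so it is not an ancestor of L.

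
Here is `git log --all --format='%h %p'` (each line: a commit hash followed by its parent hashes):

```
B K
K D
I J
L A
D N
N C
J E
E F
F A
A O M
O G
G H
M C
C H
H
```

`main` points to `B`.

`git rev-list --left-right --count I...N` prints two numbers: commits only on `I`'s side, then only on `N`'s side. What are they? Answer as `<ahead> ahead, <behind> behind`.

Reachable from I: {A, C, E, F, G, H, I, J, M, O}.
Reachable from N: {C, H, N}.
Only in I's history (ahead): {A, E, F, G, I, J, M, O} — 8.
Only in N's history (behind): {N} — 1.

8 ahead, 1 behind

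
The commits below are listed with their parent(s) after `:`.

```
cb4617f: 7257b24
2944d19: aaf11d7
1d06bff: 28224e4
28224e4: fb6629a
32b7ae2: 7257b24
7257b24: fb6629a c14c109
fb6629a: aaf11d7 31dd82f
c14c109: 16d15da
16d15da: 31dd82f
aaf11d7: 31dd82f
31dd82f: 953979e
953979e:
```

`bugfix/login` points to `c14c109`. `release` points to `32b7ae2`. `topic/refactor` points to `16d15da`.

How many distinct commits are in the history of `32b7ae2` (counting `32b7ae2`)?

8

Walking parent pointers from 32b7ae2: reachable set = {16d15da, 31dd82f, 32b7ae2, 7257b24, 953979e, aaf11d7, c14c109, fb6629a}.
That is 8 commits.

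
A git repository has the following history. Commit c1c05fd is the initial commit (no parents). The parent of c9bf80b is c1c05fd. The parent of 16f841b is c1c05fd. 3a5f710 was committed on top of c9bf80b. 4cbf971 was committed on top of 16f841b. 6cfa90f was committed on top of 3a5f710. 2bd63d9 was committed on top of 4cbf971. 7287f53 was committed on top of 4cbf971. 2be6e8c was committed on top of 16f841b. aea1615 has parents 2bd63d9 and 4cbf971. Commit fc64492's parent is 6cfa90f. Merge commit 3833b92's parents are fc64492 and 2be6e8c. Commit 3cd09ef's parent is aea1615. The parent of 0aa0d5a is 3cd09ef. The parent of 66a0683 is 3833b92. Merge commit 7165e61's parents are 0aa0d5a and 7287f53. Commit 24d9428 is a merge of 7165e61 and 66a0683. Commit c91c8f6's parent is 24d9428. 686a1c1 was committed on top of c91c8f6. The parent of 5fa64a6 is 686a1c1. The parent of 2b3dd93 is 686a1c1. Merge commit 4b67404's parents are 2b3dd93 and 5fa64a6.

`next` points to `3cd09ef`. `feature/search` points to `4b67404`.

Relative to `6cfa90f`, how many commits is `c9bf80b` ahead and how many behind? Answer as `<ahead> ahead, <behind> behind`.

Reachable from c9bf80b: {c1c05fd, c9bf80b}.
Reachable from 6cfa90f: {3a5f710, 6cfa90f, c1c05fd, c9bf80b}.
Only in c9bf80b's history (ahead): {} — 0.
Only in 6cfa90f's history (behind): {3a5f710, 6cfa90f} — 2.

0 ahead, 2 behind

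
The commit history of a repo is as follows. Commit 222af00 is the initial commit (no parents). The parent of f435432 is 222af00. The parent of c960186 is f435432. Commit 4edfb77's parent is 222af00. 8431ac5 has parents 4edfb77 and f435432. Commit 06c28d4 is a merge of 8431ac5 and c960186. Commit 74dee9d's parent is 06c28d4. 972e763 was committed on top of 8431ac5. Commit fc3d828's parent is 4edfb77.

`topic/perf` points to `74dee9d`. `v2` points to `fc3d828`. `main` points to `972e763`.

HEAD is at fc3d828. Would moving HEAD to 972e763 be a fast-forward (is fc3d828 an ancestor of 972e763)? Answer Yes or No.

No

A fast-forward from fc3d828 to 972e763 is possible iff fc3d828 is an ancestor of 972e763.
Ancestors of 972e763: {222af00, 4edfb77, 8431ac5, 972e763, f435432}.
fc3d828 is not among them, so fast-forward is not possible.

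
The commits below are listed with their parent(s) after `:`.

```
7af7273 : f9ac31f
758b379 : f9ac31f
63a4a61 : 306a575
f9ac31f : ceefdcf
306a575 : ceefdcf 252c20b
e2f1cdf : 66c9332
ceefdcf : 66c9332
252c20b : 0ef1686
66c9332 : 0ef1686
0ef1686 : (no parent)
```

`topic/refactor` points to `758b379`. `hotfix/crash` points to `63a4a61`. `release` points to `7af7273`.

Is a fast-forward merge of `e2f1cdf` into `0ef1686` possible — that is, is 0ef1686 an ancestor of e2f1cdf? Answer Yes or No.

Yes

A fast-forward from 0ef1686 to e2f1cdf is possible iff 0ef1686 is an ancestor of e2f1cdf.
Ancestors of e2f1cdf: {0ef1686, 66c9332, e2f1cdf}.
0ef1686 is among them, so fast-forward is possible.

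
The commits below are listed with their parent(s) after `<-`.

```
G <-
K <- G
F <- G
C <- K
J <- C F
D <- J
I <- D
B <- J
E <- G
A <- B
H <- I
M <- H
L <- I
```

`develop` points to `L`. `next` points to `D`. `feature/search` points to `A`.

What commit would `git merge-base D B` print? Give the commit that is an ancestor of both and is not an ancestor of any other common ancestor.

J

Ancestors of D: {C, D, F, G, J, K}.
Ancestors of B: {B, C, F, G, J, K}.
Common ancestors: {C, F, G, J, K}.
Among these, J is not an ancestor of any other common ancestor — it is the merge base.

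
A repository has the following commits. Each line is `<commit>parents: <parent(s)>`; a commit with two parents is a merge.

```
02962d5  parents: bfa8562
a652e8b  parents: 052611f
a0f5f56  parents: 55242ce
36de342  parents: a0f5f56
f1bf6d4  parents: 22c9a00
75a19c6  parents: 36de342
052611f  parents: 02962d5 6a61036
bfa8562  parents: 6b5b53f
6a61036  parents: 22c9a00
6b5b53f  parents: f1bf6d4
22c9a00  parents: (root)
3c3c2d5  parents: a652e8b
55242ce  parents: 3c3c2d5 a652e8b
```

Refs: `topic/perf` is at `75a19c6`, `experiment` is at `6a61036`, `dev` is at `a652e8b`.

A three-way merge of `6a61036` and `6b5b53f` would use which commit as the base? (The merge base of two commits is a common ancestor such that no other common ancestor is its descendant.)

22c9a00

Ancestors of 6a61036: {22c9a00, 6a61036}.
Ancestors of 6b5b53f: {22c9a00, 6b5b53f, f1bf6d4}.
Common ancestors: {22c9a00}.
The only common ancestor is 22c9a00, so it is the merge base.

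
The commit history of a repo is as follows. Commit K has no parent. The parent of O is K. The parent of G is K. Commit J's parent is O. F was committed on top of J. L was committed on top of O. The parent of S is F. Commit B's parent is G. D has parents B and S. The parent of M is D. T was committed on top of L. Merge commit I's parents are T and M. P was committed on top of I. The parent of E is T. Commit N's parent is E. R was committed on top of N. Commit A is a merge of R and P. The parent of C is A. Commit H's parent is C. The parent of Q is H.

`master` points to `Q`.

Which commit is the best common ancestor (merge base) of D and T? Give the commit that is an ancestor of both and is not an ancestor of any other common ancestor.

O

Ancestors of D: {B, D, F, G, J, K, O, S}.
Ancestors of T: {K, L, O, T}.
Common ancestors: {K, O}.
Among these, O is not an ancestor of any other common ancestor — it is the merge base.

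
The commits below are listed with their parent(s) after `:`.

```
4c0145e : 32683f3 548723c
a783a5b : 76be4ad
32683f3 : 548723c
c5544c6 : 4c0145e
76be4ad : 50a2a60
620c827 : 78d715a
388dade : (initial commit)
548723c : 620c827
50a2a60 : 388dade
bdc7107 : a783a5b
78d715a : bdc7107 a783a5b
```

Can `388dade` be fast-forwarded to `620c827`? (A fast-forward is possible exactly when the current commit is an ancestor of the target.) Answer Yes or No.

Yes

A fast-forward from 388dade to 620c827 is possible iff 388dade is an ancestor of 620c827.
Ancestors of 620c827: {388dade, 50a2a60, 620c827, 76be4ad, 78d715a, a783a5b, bdc7107}.
388dade is among them, so fast-forward is possible.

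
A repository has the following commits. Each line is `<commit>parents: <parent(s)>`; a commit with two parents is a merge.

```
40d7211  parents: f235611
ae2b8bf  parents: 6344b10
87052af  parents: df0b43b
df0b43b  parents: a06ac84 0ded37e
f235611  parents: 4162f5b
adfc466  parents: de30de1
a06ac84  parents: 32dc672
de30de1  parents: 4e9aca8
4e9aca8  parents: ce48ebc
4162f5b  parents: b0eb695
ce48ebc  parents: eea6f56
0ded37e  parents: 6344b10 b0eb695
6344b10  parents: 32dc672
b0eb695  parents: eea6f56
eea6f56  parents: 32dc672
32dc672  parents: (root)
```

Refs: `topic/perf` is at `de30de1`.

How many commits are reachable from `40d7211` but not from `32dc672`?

5

Reachable from 40d7211: {32dc672, 40d7211, 4162f5b, b0eb695, eea6f56, f235611}.
Reachable from 32dc672: {32dc672}.
In 40d7211's history but not 32dc672's: {40d7211, 4162f5b, b0eb695, eea6f56, f235611} — 5 commits.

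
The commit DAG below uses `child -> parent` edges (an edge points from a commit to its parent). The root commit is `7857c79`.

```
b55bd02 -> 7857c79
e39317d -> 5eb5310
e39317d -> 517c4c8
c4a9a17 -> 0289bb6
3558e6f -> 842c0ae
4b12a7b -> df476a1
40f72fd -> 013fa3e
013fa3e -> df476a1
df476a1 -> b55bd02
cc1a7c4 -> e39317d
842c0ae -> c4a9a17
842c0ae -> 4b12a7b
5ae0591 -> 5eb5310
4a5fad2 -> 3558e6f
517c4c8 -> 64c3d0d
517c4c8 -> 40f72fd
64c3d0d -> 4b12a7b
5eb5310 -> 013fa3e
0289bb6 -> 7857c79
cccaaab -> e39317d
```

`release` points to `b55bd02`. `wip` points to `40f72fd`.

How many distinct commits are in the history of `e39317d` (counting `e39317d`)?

Walking parent pointers from e39317d: reachable set = {013fa3e, 40f72fd, 4b12a7b, 517c4c8, 5eb5310, 64c3d0d, 7857c79, b55bd02, df476a1, e39317d}.
That is 10 commits.

10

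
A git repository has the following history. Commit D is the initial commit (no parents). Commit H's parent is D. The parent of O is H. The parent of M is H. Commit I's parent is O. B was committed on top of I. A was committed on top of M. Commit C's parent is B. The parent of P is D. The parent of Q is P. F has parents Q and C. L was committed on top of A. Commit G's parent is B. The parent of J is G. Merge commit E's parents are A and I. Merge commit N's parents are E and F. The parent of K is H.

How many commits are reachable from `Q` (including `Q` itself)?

Walking parent pointers from Q: reachable set = {D, P, Q}.
That is 3 commits.

3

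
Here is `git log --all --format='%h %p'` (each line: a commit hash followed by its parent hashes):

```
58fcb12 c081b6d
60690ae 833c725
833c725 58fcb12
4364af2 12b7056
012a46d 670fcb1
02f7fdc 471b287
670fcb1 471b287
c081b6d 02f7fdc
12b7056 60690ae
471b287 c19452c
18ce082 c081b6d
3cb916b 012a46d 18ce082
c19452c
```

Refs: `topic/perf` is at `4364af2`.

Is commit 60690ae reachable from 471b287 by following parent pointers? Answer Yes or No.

Ancestors of 471b287: {471b287, c19452c}.
60690ae is not in that set, so it is not an ancestor of 471b287.

No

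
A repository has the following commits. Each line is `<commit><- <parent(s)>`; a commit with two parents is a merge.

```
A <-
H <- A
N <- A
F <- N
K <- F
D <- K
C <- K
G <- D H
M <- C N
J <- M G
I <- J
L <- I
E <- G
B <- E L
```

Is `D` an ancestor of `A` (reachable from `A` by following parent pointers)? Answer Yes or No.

Ancestors of A: {A}.
D is not in that set, so it is not an ancestor of A.

No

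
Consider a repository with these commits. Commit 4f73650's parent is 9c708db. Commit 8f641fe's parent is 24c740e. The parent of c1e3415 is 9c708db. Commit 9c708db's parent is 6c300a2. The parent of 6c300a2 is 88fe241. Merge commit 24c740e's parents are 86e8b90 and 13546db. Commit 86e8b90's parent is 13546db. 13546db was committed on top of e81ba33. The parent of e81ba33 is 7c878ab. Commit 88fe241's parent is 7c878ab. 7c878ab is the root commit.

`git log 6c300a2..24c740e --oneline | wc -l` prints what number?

4

Reachable from 24c740e: {13546db, 24c740e, 7c878ab, 86e8b90, e81ba33}.
Reachable from 6c300a2: {6c300a2, 7c878ab, 88fe241}.
In 24c740e's history but not 6c300a2's: {13546db, 24c740e, 86e8b90, e81ba33} — 4 commits.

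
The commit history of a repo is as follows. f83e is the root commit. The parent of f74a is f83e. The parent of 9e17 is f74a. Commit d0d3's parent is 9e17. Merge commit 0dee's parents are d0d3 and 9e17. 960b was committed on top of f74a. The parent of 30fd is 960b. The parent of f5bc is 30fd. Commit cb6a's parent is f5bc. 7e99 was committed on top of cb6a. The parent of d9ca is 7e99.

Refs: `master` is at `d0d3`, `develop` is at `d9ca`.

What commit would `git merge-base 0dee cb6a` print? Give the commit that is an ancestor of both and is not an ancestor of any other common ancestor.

Ancestors of 0dee: {0dee, 9e17, d0d3, f74a, f83e}.
Ancestors of cb6a: {30fd, 960b, cb6a, f5bc, f74a, f83e}.
Common ancestors: {f74a, f83e}.
Among these, f74a is not an ancestor of any other common ancestor — it is the merge base.

f74a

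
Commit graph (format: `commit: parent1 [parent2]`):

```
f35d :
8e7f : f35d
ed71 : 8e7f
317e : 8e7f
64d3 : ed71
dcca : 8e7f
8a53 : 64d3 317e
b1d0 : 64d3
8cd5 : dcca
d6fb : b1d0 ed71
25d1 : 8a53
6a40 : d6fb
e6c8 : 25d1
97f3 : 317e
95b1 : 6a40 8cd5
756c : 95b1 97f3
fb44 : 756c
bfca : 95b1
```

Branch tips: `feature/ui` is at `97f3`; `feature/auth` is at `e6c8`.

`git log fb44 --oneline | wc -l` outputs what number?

Walking parent pointers from fb44: reachable set = {317e, 64d3, 6a40, 756c, 8cd5, 8e7f, 95b1, 97f3, b1d0, d6fb, dcca, ed71, f35d, fb44}.
That is 14 commits.

14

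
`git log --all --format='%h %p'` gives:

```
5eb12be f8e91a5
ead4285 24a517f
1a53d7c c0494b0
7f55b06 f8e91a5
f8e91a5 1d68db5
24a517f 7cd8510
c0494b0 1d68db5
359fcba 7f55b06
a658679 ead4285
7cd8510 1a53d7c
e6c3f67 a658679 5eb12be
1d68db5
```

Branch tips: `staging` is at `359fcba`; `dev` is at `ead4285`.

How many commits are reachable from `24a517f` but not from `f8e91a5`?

4

Reachable from 24a517f: {1a53d7c, 1d68db5, 24a517f, 7cd8510, c0494b0}.
Reachable from f8e91a5: {1d68db5, f8e91a5}.
In 24a517f's history but not f8e91a5's: {1a53d7c, 24a517f, 7cd8510, c0494b0} — 4 commits.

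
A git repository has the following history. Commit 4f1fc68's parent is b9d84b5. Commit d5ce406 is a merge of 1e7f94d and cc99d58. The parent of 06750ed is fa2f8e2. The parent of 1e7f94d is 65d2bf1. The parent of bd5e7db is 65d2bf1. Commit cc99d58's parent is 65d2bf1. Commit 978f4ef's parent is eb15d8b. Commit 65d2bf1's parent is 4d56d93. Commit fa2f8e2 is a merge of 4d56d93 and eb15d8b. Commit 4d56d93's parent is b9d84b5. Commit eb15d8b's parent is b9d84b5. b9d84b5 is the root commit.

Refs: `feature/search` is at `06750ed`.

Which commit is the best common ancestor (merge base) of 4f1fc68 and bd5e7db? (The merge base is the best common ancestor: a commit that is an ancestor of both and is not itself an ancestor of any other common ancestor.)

Ancestors of 4f1fc68: {4f1fc68, b9d84b5}.
Ancestors of bd5e7db: {4d56d93, 65d2bf1, b9d84b5, bd5e7db}.
Common ancestors: {b9d84b5}.
The only common ancestor is b9d84b5, so it is the merge base.

b9d84b5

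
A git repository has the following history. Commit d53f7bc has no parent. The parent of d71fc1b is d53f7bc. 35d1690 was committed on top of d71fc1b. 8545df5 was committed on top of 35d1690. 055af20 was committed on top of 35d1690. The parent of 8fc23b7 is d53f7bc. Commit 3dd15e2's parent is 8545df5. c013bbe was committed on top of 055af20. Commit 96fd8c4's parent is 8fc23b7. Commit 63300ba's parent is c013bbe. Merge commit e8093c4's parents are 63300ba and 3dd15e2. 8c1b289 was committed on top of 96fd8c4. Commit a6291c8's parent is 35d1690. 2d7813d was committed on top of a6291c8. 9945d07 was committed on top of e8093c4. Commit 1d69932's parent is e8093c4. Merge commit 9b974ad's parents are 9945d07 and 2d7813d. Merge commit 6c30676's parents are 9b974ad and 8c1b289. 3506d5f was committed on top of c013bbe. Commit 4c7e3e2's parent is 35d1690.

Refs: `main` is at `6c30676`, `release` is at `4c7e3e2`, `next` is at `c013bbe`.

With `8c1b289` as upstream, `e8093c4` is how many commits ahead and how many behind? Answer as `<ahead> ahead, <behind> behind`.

Reachable from e8093c4: {055af20, 35d1690, 3dd15e2, 63300ba, 8545df5, c013bbe, d53f7bc, d71fc1b, e8093c4}.
Reachable from 8c1b289: {8c1b289, 8fc23b7, 96fd8c4, d53f7bc}.
Only in e8093c4's history (ahead): {055af20, 35d1690, 3dd15e2, 63300ba, 8545df5, c013bbe, d71fc1b, e8093c4} — 8.
Only in 8c1b289's history (behind): {8c1b289, 8fc23b7, 96fd8c4} — 3.

8 ahead, 3 behind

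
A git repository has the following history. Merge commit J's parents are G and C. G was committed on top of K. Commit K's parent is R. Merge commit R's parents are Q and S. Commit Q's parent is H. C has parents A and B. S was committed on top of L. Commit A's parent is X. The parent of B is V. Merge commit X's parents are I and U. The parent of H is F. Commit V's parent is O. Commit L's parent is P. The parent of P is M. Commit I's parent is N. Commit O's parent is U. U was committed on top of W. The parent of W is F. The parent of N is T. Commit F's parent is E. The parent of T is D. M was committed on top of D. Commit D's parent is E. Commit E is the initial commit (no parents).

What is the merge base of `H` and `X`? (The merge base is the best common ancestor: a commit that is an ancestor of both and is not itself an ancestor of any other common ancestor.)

Ancestors of H: {E, F, H}.
Ancestors of X: {D, E, F, I, N, T, U, W, X}.
Common ancestors: {E, F}.
Among these, F is not an ancestor of any other common ancestor — it is the merge base.

F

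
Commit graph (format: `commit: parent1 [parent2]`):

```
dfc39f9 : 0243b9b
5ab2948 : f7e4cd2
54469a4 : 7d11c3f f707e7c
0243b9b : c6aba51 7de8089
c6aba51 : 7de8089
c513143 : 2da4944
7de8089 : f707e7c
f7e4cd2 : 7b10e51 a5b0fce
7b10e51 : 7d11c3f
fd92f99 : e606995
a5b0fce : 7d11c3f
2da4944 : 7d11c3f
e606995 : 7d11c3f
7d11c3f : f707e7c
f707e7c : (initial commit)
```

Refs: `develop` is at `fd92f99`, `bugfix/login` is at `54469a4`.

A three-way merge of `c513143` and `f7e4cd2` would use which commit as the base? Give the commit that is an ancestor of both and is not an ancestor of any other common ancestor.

Ancestors of c513143: {2da4944, 7d11c3f, c513143, f707e7c}.
Ancestors of f7e4cd2: {7b10e51, 7d11c3f, a5b0fce, f707e7c, f7e4cd2}.
Common ancestors: {7d11c3f, f707e7c}.
Among these, 7d11c3f is not an ancestor of any other common ancestor — it is the merge base.

7d11c3f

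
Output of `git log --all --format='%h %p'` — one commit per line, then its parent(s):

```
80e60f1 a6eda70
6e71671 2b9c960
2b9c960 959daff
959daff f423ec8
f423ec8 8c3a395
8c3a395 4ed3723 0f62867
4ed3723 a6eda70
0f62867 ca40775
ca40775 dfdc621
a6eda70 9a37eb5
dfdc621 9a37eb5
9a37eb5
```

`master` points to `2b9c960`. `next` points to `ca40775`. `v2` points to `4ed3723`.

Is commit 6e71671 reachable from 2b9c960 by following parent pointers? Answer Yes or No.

Ancestors of 2b9c960: {0f62867, 2b9c960, 4ed3723, 8c3a395, 959daff, 9a37eb5, a6eda70, ca40775, dfdc621, f423ec8}.
6e71671 is not in that set, so it is not an ancestor of 2b9c960.

No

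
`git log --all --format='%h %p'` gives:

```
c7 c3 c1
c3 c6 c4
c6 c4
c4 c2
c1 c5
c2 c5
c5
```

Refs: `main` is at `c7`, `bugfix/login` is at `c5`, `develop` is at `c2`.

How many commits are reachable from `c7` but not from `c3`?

Reachable from c7: {c1, c2, c3, c4, c5, c6, c7}.
Reachable from c3: {c2, c3, c4, c5, c6}.
In c7's history but not c3's: {c1, c7} — 2 commits.

2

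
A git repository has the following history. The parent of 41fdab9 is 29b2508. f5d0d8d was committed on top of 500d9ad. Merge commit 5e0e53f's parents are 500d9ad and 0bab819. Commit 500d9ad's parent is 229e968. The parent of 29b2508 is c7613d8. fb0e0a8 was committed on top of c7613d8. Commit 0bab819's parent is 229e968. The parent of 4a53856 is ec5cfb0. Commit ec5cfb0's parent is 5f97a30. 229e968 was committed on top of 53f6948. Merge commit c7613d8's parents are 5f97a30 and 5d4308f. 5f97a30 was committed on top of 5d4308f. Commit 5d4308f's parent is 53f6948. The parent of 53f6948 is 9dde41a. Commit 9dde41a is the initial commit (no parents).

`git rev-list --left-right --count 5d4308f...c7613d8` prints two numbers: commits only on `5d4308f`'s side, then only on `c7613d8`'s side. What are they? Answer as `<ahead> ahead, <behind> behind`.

0 ahead, 2 behind

Reachable from 5d4308f: {53f6948, 5d4308f, 9dde41a}.
Reachable from c7613d8: {53f6948, 5d4308f, 5f97a30, 9dde41a, c7613d8}.
Only in 5d4308f's history (ahead): {} — 0.
Only in c7613d8's history (behind): {5f97a30, c7613d8} — 2.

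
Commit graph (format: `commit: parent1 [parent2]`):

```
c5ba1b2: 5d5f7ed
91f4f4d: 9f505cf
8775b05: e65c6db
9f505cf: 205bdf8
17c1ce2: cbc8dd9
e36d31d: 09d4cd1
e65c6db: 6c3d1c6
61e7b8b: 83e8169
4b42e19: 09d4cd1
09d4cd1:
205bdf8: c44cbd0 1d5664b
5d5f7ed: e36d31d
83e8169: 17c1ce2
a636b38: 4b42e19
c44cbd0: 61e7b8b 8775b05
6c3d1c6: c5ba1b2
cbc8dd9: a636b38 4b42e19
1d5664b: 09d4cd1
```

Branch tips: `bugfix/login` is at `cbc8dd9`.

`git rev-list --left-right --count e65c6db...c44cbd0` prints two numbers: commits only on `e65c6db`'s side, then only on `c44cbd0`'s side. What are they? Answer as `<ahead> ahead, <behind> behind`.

Reachable from e65c6db: {09d4cd1, 5d5f7ed, 6c3d1c6, c5ba1b2, e36d31d, e65c6db}.
Reachable from c44cbd0: {09d4cd1, 17c1ce2, 4b42e19, 5d5f7ed, 61e7b8b, 6c3d1c6, 83e8169, 8775b05, a636b38, c44cbd0, c5ba1b2, cbc8dd9, e36d31d, e65c6db}.
Only in e65c6db's history (ahead): {} — 0.
Only in c44cbd0's history (behind): {17c1ce2, 4b42e19, 61e7b8b, 83e8169, 8775b05, a636b38, c44cbd0, cbc8dd9} — 8.

0 ahead, 8 behind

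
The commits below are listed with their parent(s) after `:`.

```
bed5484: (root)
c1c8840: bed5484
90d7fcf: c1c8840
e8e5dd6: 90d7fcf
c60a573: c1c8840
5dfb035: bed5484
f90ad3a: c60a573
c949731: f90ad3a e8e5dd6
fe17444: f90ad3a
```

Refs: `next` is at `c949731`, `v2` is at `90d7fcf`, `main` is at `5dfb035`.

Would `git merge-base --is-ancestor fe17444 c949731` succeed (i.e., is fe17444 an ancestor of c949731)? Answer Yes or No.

Ancestors of c949731: {90d7fcf, bed5484, c1c8840, c60a573, c949731, e8e5dd6, f90ad3a}.
fe17444 is not in that set, so it is not an ancestor of c949731.

No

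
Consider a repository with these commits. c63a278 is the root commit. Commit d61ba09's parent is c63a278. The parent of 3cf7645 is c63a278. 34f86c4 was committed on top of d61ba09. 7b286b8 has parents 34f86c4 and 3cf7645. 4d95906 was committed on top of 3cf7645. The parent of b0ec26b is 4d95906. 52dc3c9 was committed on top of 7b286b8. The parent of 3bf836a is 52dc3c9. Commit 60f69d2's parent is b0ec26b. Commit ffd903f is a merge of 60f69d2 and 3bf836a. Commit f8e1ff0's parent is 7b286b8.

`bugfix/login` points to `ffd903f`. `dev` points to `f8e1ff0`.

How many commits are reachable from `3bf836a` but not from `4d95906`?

Reachable from 3bf836a: {34f86c4, 3bf836a, 3cf7645, 52dc3c9, 7b286b8, c63a278, d61ba09}.
Reachable from 4d95906: {3cf7645, 4d95906, c63a278}.
In 3bf836a's history but not 4d95906's: {34f86c4, 3bf836a, 52dc3c9, 7b286b8, d61ba09} — 5 commits.

5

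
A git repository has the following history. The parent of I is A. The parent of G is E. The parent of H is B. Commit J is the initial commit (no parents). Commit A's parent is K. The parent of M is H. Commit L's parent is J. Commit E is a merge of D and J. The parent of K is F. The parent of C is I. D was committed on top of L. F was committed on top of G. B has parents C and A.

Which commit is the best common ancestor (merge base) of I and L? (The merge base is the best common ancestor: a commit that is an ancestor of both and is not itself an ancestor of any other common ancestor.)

Ancestors of I: {A, D, E, F, G, I, J, K, L}.
Ancestors of L: {J, L}.
Common ancestors: {J, L}.
Among these, L is not an ancestor of any other common ancestor — it is the merge base.

L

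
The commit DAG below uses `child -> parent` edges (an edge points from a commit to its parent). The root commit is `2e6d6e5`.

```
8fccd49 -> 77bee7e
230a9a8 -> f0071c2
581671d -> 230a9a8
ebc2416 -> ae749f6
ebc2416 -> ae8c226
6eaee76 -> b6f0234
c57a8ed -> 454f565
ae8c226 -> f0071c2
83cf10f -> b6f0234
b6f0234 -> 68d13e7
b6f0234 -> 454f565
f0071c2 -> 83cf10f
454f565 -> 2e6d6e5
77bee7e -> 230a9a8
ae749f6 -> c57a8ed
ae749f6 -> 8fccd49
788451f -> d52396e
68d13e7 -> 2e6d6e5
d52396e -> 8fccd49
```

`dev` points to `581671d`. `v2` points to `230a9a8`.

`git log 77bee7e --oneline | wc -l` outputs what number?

Walking parent pointers from 77bee7e: reachable set = {230a9a8, 2e6d6e5, 454f565, 68d13e7, 77bee7e, 83cf10f, b6f0234, f0071c2}.
That is 8 commits.

8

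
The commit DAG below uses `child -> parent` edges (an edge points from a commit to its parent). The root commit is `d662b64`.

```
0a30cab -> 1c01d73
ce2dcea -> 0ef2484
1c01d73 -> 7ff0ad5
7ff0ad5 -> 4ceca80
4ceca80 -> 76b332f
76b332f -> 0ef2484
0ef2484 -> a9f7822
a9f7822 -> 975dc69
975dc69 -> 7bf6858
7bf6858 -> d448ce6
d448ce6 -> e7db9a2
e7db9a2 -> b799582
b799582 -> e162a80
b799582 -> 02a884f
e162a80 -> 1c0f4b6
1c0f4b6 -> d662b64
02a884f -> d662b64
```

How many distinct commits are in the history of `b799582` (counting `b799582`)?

Walking parent pointers from b799582: reachable set = {02a884f, 1c0f4b6, b799582, d662b64, e162a80}.
That is 5 commits.

5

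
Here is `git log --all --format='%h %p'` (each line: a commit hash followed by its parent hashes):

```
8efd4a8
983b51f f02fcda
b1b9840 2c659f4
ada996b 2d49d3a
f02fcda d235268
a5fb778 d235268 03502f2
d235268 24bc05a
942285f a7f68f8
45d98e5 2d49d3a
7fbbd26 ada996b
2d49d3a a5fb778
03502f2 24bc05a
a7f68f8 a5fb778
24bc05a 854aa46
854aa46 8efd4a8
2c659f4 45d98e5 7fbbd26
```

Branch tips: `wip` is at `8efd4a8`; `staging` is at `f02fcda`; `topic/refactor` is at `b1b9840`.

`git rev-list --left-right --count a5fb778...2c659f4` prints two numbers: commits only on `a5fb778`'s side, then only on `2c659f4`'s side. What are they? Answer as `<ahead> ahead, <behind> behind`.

Reachable from a5fb778: {03502f2, 24bc05a, 854aa46, 8efd4a8, a5fb778, d235268}.
Reachable from 2c659f4: {03502f2, 24bc05a, 2c659f4, 2d49d3a, 45d98e5, 7fbbd26, 854aa46, 8efd4a8, a5fb778, ada996b, d235268}.
Only in a5fb778's history (ahead): {} — 0.
Only in 2c659f4's history (behind): {2c659f4, 2d49d3a, 45d98e5, 7fbbd26, ada996b} — 5.

0 ahead, 5 behind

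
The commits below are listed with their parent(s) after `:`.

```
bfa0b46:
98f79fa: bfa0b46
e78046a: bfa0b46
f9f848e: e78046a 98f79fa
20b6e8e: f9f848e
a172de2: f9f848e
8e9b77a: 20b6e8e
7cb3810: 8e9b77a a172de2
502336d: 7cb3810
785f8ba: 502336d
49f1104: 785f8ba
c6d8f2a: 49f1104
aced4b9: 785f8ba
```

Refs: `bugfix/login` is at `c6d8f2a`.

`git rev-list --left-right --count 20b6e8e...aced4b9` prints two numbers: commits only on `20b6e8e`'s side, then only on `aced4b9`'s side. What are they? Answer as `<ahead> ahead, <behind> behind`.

Reachable from 20b6e8e: {20b6e8e, 98f79fa, bfa0b46, e78046a, f9f848e}.
Reachable from aced4b9: {20b6e8e, 502336d, 785f8ba, 7cb3810, 8e9b77a, 98f79fa, a172de2, aced4b9, bfa0b46, e78046a, f9f848e}.
Only in 20b6e8e's history (ahead): {} — 0.
Only in aced4b9's history (behind): {502336d, 785f8ba, 7cb3810, 8e9b77a, a172de2, aced4b9} — 6.

0 ahead, 6 behind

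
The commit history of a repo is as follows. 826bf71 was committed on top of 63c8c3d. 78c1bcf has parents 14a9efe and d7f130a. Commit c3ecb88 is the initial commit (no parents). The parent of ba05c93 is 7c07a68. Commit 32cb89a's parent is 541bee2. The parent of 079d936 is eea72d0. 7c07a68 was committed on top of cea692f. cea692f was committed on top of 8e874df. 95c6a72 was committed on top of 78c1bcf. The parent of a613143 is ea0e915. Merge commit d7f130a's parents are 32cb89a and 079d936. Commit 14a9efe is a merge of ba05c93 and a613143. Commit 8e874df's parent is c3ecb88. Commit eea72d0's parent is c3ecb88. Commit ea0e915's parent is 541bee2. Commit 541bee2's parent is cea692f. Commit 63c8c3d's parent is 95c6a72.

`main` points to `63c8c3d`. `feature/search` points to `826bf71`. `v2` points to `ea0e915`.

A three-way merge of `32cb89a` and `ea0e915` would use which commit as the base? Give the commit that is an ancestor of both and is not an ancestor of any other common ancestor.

541bee2

Ancestors of 32cb89a: {32cb89a, 541bee2, 8e874df, c3ecb88, cea692f}.
Ancestors of ea0e915: {541bee2, 8e874df, c3ecb88, cea692f, ea0e915}.
Common ancestors: {541bee2, 8e874df, c3ecb88, cea692f}.
Among these, 541bee2 is not an ancestor of any other common ancestor — it is the merge base.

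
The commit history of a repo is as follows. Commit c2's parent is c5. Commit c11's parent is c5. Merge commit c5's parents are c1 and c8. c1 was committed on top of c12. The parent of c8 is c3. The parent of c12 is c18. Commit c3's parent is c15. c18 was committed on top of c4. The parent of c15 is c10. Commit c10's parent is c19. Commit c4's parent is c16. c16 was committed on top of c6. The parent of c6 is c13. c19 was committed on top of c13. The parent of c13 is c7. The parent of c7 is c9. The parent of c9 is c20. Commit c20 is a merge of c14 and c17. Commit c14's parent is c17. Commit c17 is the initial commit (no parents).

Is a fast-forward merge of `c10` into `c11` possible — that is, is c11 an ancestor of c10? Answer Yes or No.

No

A fast-forward from c11 to c10 is possible iff c11 is an ancestor of c10.
Ancestors of c10: {c10, c13, c14, c17, c19, c20, c7, c9}.
c11 is not among them, so fast-forward is not possible.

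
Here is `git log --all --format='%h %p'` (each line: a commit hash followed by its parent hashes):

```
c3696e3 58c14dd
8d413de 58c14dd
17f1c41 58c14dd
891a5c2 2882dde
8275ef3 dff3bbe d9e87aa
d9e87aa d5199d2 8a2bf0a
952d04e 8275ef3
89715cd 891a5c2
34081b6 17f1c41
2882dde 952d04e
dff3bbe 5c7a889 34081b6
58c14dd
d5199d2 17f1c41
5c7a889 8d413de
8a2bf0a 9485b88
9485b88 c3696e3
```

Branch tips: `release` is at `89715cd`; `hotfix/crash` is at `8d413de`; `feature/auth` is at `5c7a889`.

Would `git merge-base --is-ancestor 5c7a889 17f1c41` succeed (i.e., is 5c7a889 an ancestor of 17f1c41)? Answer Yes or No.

Ancestors of 17f1c41: {17f1c41, 58c14dd}.
5c7a889 is not in that set, so it is not an ancestor of 17f1c41.

No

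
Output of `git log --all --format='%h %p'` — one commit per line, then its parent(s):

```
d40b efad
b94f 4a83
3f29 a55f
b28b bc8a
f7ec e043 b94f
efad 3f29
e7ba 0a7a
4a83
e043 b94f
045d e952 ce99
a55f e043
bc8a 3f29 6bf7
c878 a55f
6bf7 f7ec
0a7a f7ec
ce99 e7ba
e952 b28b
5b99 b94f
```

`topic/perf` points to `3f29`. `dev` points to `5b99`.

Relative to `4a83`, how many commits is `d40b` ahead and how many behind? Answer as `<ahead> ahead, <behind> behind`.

6 ahead, 0 behind

Reachable from d40b: {3f29, 4a83, a55f, b94f, d40b, e043, efad}.
Reachable from 4a83: {4a83}.
Only in d40b's history (ahead): {3f29, a55f, b94f, d40b, e043, efad} — 6.
Only in 4a83's history (behind): {} — 0.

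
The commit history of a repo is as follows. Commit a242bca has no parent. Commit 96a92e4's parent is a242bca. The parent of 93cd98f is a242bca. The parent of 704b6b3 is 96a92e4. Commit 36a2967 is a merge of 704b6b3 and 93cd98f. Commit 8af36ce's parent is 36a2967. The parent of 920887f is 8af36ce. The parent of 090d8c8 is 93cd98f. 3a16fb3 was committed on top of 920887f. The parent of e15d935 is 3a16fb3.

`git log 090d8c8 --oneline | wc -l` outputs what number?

3

Walking parent pointers from 090d8c8: reachable set = {090d8c8, 93cd98f, a242bca}.
That is 3 commits.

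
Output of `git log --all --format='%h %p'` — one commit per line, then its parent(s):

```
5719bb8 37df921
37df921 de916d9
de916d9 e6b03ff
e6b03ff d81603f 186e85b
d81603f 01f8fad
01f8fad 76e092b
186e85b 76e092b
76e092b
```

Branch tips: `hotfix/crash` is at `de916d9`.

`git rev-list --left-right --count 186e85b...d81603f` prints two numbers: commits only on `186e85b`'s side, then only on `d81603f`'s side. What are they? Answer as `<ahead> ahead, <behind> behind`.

1 ahead, 2 behind

Reachable from 186e85b: {186e85b, 76e092b}.
Reachable from d81603f: {01f8fad, 76e092b, d81603f}.
Only in 186e85b's history (ahead): {186e85b} — 1.
Only in d81603f's history (behind): {01f8fad, d81603f} — 2.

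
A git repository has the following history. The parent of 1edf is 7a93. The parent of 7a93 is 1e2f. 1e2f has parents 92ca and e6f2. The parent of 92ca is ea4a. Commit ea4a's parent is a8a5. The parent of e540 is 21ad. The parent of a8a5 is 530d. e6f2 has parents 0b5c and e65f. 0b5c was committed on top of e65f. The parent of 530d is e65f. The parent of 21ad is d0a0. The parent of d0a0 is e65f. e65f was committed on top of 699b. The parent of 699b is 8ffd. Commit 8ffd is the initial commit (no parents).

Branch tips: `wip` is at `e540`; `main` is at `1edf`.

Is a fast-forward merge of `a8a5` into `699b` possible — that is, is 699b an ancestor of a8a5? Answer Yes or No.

Yes

A fast-forward from 699b to a8a5 is possible iff 699b is an ancestor of a8a5.
Ancestors of a8a5: {530d, 699b, 8ffd, a8a5, e65f}.
699b is among them, so fast-forward is possible.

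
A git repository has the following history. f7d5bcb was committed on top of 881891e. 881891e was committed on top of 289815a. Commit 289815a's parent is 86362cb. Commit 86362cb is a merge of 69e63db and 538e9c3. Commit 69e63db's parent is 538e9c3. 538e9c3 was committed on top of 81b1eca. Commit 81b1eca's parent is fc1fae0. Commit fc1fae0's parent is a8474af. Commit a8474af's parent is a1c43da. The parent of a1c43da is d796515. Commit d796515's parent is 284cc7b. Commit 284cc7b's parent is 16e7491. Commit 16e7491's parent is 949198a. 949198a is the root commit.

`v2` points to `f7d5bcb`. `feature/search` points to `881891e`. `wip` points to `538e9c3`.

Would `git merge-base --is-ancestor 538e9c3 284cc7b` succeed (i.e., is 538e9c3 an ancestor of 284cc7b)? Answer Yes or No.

No

Ancestors of 284cc7b: {16e7491, 284cc7b, 949198a}.
538e9c3 is not in that set, so it is not an ancestor of 284cc7b.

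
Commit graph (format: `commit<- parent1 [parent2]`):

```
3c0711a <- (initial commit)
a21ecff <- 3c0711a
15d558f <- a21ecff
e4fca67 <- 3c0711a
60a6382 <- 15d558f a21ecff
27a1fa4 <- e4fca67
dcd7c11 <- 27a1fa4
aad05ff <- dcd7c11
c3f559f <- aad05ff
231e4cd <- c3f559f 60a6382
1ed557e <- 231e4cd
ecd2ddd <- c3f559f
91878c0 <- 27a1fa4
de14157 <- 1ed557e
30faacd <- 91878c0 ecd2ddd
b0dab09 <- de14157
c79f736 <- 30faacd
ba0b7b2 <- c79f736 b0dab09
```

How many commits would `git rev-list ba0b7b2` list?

Walking parent pointers from ba0b7b2: reachable set = {15d558f, 1ed557e, 231e4cd, 27a1fa4, 30faacd, 3c0711a, 60a6382, 91878c0, a21ecff, aad05ff, b0dab09, ba0b7b2, c3f559f, c79f736, dcd7c11, de14157, e4fca67, ecd2ddd}.
That is 18 commits.

18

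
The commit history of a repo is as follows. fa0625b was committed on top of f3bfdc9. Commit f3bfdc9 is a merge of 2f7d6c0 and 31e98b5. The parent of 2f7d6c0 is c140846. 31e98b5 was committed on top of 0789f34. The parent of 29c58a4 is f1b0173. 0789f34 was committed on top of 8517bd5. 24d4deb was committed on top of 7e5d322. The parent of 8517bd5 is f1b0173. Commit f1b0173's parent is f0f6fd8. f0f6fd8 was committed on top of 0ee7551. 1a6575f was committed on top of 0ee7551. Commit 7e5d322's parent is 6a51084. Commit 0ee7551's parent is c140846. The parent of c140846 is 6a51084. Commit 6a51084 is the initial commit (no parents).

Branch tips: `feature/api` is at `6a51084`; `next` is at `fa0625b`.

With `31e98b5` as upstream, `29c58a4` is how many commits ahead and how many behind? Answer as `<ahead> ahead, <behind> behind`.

Reachable from 29c58a4: {0ee7551, 29c58a4, 6a51084, c140846, f0f6fd8, f1b0173}.
Reachable from 31e98b5: {0789f34, 0ee7551, 31e98b5, 6a51084, 8517bd5, c140846, f0f6fd8, f1b0173}.
Only in 29c58a4's history (ahead): {29c58a4} — 1.
Only in 31e98b5's history (behind): {0789f34, 31e98b5, 8517bd5} — 3.

1 ahead, 3 behind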